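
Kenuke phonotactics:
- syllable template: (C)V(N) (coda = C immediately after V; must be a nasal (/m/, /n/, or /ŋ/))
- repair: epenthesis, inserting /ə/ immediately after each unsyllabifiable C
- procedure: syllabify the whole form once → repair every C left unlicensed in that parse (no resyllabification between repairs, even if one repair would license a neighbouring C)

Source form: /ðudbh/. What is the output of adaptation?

ðudəbəhə

The consonants /d/, /b/, /h/ cannot be parsed into a legal (C)V(N) syllable (only a nasal (/m/, /n/, or /ŋ/) is licensed in coda position; onsets are limited to one consonant).
Epenthesis after each stranded consonant: /d/ → /də/, /b/ → /bə/, /h/ → /hə/.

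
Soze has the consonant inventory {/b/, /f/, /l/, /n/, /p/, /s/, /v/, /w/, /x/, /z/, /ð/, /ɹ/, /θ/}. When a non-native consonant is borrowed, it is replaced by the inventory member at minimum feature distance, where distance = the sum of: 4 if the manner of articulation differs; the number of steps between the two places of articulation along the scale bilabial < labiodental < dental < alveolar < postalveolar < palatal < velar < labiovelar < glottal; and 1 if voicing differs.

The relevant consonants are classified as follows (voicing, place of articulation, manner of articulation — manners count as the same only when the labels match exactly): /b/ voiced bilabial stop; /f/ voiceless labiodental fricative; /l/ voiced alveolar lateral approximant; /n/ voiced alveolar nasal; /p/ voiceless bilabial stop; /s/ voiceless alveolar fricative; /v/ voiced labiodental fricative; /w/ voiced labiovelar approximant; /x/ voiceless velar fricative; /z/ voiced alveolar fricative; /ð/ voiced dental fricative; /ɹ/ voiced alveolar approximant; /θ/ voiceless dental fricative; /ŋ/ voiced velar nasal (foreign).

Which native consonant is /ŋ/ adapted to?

/n/ is closest: same manner (nasal), place distance 3 (velar→alveolar), same voicing; total 3. Next closest is /w/ at distance 5.

n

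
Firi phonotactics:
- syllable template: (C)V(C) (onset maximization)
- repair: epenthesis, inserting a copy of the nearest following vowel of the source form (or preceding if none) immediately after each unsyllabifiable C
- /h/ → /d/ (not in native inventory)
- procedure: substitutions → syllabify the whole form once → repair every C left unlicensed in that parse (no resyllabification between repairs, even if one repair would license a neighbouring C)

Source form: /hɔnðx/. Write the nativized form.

Substitution: /h/ → /d/, giving /dɔnðx/.
Under (C)V(C), the unsyllabifiable consonants are /ð/, /x/ (at most one coda consonant is licensed; onsets are limited to one consonant).
Inserting the epenthetic vowel yields /ð/ → /ðɔ/, /x/ → /xɔ/.

dɔnðɔxɔ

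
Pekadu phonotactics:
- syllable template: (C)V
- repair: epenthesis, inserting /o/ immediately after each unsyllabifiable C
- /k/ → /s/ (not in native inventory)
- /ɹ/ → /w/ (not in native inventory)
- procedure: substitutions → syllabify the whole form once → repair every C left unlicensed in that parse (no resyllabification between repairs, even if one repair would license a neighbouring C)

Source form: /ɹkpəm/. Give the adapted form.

wosopəmo

Substitution: /ɹ/ → /w/, /k/ → /s/, giving /wspəm/.
The consonants /w/, /s/, /m/ cannot be parsed into a legal (C)V syllable (no codas are permitted; onsets are limited to one consonant).
Each unlicensed consonant becomes the onset of a new syllable: /w/ → /wo/, /s/ → /so/, /m/ → /mo/.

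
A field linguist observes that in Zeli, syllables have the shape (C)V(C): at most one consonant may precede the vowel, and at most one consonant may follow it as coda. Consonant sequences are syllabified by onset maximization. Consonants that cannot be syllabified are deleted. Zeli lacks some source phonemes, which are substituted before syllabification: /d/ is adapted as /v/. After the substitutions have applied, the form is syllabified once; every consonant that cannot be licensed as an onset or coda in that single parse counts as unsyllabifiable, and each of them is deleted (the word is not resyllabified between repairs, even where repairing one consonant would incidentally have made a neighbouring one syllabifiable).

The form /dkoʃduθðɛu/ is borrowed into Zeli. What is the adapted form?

Substitution: /d/ → /v/, giving /vkoʃvuθðɛu/.
Syllabifying with onset maximization leaves /v/ stranded (at most one coda consonant is licensed; onsets are limited to one consonant).
Each unlicensed consonant is deleted: /v/.

koʃvuθðɛu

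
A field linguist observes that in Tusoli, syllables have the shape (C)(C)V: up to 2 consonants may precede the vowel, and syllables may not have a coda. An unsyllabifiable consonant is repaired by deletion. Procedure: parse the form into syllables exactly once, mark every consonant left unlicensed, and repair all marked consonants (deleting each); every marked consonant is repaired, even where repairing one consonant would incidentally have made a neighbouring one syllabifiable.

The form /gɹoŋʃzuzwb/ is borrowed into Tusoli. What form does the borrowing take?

gɹoʃzu

Syllabifying with onset maximization leaves /ŋ/, /z/, /w/, /b/ stranded (no codas are permitted; onsets may contain at most 2 consonants).
Deleting the stranded consonants removes /ŋ/, /z/, /w/, /b/.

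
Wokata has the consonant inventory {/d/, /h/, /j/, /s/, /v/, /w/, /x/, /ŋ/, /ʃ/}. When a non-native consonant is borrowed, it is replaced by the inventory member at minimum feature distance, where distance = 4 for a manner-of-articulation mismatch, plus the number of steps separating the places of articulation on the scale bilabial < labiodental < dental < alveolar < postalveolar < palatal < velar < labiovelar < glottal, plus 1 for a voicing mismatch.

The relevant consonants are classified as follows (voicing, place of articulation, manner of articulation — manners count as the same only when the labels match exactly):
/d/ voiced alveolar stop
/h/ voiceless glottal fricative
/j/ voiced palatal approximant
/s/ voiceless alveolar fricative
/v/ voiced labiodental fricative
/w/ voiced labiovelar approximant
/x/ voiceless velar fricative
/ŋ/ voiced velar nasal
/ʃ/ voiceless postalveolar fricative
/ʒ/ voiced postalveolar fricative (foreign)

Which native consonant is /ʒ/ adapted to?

/ʃ/ is closest: same manner (fricative), place distance 0 (postalveolar→postalveolar), voicing differs (+1); total 1. Next closest is /s/ at distance 2.

ʃ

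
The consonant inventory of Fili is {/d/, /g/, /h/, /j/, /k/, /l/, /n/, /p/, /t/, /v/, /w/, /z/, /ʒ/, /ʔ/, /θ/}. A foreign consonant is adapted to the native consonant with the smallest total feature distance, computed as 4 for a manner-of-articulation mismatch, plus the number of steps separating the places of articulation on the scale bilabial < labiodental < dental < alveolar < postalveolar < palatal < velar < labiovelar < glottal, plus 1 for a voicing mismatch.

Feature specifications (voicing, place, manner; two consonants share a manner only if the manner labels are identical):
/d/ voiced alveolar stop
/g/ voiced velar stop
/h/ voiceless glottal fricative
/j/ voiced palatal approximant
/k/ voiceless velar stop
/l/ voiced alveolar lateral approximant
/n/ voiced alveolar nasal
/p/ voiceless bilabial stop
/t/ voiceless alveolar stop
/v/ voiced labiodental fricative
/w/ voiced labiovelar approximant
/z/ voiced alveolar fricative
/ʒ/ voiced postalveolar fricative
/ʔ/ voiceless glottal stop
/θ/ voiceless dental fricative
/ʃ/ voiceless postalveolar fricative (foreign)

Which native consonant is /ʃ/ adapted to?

/ʒ/ is closest: same manner (fricative), place distance 0 (postalveolar→postalveolar), voicing differs (+1); total 1. Next closest is /z/ at distance 2.

ʒ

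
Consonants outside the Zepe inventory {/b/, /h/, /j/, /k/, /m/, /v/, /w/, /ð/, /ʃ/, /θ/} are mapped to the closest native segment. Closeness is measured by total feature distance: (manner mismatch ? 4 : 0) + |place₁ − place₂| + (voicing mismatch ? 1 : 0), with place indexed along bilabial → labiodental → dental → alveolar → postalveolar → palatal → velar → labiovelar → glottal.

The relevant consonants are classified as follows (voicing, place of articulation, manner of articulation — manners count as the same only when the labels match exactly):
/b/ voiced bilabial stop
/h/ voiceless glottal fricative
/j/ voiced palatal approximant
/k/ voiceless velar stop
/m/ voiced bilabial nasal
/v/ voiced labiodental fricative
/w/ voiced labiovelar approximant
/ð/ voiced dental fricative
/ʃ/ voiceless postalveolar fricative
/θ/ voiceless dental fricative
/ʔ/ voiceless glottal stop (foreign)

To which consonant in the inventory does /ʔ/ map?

/k/ is closest: same manner (stop), place distance 2 (glottal→velar), same voicing; total 2. Next closest is /h/ at distance 4.

k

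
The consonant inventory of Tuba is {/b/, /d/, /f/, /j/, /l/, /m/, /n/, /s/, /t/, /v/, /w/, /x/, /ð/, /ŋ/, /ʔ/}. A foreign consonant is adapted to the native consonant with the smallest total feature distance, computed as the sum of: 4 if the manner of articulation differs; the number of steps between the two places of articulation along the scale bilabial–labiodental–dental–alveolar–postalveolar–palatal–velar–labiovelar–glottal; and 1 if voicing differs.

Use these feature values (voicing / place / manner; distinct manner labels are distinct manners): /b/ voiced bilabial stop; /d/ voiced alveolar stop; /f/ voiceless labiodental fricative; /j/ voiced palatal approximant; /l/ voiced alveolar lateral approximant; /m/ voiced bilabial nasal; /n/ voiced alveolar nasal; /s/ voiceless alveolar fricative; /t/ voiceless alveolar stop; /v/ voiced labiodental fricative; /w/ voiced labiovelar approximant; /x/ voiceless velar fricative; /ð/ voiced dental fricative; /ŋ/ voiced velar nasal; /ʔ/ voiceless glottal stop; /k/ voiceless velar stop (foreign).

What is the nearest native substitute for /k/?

/ʔ/ is closest: same manner (stop), place distance 2 (velar→glottal), same voicing; total 2. Next closest is /t/ at distance 3.

ʔ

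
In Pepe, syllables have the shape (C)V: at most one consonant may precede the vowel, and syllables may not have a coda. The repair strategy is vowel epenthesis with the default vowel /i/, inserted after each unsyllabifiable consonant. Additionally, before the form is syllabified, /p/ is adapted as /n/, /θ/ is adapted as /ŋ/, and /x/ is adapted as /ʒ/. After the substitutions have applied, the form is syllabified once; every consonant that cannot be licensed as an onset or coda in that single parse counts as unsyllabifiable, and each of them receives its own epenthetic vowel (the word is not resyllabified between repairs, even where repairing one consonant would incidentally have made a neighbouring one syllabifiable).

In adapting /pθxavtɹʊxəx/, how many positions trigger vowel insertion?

After substitution the input is /nŋʒavtɹʊʒəʒ/.
The unsyllabifiable consonants are /n/, /ŋ/, /v/, /t/, /ʒ/; each receives one epenthetic vowel.

5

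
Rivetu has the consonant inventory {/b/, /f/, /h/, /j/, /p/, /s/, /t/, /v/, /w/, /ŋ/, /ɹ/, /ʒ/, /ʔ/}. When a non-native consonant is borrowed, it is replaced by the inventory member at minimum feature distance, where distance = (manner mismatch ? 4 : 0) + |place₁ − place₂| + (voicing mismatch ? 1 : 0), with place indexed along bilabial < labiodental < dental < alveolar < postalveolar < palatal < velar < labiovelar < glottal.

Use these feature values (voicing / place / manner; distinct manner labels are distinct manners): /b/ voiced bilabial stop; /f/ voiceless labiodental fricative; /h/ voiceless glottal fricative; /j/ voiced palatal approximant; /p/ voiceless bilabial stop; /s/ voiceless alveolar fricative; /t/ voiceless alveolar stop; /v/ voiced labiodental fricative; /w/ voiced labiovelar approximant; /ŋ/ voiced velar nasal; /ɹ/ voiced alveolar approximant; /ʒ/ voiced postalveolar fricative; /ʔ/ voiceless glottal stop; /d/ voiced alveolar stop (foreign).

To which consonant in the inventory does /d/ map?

/t/ is closest: same manner (stop), place distance 0 (alveolar→alveolar), voicing differs (+1); total 1. Next closest is /b/ at distance 3.

t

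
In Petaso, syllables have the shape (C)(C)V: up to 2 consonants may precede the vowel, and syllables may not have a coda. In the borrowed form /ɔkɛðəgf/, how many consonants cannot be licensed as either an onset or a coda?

2

The consonants /g/, /f/ cannot be parsed into a legal (C)(C)V syllable (no codas are permitted; onsets may contain at most 2 consonants).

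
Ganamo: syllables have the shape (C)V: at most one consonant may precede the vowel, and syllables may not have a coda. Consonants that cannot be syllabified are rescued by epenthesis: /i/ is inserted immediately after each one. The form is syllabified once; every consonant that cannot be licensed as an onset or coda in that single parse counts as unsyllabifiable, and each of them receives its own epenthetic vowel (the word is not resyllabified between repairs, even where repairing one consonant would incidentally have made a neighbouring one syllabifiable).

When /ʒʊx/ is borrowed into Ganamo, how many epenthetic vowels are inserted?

1

The unsyllabifiable consonants are /x/; each receives one epenthetic vowel.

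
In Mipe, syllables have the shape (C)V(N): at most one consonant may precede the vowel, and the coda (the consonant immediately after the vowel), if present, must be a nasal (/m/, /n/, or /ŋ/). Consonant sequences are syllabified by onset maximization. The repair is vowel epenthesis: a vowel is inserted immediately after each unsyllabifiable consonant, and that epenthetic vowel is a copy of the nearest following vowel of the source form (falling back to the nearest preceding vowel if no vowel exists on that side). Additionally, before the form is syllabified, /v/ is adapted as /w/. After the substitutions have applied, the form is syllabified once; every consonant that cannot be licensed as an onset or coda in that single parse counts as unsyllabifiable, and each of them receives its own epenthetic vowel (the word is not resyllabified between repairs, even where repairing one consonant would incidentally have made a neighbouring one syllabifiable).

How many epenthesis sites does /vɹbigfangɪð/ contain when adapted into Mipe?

4

After substitution the input is /wɹbigfangɪð/.
The unsyllabifiable consonants are /w/, /ɹ/, /g/, /ð/; each receives one epenthetic vowel.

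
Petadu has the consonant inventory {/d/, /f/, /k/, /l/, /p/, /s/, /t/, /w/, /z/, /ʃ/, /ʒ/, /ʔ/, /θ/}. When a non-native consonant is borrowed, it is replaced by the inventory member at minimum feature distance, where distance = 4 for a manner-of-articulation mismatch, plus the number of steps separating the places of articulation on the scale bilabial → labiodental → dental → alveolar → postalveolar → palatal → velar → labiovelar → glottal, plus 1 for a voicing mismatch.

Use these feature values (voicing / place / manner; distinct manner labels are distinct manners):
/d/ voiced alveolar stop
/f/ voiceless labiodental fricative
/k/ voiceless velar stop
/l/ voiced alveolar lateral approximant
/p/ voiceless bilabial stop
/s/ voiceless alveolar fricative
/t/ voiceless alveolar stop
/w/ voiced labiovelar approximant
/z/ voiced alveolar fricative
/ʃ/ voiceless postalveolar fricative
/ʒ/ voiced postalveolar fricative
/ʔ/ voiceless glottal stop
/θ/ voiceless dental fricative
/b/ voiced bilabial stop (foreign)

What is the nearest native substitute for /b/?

p

/p/ is closest: same manner (stop), place distance 0 (bilabial→bilabial), voicing differs (+1); total 1. Next closest is /d/ at distance 3.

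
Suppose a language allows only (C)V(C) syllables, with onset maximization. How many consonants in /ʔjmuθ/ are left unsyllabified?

Under (C)V(C), the unsyllabifiable consonants are /ʔ/, /j/ (at most one coda consonant is licensed; onsets are limited to one consonant).

2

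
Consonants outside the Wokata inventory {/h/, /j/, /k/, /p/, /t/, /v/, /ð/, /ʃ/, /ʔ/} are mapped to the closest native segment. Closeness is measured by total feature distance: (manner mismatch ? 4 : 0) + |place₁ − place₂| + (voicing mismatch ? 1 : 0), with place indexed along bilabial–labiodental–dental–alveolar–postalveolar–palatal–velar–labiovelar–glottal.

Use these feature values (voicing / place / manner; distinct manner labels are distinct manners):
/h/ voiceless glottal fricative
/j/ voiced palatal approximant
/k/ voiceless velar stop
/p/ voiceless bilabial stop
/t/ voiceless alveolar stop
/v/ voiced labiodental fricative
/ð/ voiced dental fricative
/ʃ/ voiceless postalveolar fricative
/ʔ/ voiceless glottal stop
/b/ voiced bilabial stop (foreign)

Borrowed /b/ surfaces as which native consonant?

/p/ is closest: same manner (stop), place distance 0 (bilabial→bilabial), voicing differs (+1); total 1. Next closest is /t/ at distance 4.

p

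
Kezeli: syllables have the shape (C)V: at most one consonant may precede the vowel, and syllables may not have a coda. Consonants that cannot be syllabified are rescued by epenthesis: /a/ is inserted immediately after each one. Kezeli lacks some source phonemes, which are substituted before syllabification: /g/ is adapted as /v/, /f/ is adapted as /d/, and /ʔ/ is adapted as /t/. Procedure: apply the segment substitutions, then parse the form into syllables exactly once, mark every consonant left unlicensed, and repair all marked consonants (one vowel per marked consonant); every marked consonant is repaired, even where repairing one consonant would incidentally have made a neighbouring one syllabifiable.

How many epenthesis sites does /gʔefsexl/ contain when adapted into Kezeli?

4

After substitution the input is /vtedsexl/.
The unsyllabifiable consonants are /v/, /d/, /x/, /l/; each receives one epenthetic vowel.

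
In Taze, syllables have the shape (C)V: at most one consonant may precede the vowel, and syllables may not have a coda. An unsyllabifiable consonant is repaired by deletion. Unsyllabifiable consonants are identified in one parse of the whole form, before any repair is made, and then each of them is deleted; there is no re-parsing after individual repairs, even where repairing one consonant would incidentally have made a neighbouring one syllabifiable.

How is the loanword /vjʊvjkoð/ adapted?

The consonants /v/, /v/, /j/, /ð/ cannot be parsed into a legal (C)V syllable (no codas are permitted; onsets are limited to one consonant).
Deleting the stranded consonants removes /v/, /v/, /j/, /ð/.

jʊko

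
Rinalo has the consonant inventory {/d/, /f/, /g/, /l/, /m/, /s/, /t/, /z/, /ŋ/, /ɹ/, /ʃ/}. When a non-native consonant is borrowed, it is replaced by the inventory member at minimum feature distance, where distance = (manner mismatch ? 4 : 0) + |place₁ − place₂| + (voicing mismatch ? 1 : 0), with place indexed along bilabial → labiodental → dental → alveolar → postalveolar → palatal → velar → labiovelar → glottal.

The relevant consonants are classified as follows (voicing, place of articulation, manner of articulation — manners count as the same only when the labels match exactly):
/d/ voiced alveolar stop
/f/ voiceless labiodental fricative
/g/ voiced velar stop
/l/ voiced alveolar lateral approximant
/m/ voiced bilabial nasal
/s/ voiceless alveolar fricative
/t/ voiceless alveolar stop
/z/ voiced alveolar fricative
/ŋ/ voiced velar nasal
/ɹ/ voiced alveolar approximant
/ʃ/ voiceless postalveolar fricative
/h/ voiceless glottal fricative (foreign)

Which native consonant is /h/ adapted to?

/ʃ/ is closest: same manner (fricative), place distance 4 (glottal→postalveolar), same voicing; total 4. Next closest is /s/ at distance 5.

ʃ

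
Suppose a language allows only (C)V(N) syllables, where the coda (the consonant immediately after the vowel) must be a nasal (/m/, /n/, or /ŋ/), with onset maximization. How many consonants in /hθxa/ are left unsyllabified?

The consonants /h/, /θ/ cannot be parsed into a legal (C)V(N) syllable (only a nasal (/m/, /n/, or /ŋ/) is licensed in coda position; onsets are limited to one consonant).

2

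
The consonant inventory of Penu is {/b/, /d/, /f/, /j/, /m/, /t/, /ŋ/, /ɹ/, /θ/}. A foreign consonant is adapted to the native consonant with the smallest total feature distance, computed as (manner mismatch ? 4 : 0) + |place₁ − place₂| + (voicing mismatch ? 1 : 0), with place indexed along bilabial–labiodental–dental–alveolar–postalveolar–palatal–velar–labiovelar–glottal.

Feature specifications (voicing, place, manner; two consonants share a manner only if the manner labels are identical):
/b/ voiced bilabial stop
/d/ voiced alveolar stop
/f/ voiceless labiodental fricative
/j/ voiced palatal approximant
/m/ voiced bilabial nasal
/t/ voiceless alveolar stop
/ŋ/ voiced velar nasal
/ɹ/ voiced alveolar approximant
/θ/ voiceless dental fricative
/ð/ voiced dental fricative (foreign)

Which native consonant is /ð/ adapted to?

θ

/θ/ is closest: same manner (fricative), place distance 0 (dental→dental), voicing differs (+1); total 1. Next closest is /f/ at distance 2.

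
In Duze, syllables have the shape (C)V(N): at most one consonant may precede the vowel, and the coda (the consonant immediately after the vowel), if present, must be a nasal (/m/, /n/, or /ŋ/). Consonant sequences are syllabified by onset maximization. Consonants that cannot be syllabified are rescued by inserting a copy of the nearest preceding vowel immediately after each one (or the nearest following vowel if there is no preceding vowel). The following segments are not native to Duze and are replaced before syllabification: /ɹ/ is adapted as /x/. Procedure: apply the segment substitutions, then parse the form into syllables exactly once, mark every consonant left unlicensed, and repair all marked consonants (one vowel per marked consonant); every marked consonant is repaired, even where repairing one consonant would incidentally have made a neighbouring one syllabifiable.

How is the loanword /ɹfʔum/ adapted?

xufuʔum

Substitution: /ɹ/ → /x/, giving /xfʔum/.
Under (C)V(N), the unsyllabifiable consonants are /x/, /f/ (only a nasal (/m/, /n/, or /ŋ/) is licensed in coda position; onsets are limited to one consonant).
Inserting the epenthetic vowel yields /x/ → /xu/, /f/ → /fu/.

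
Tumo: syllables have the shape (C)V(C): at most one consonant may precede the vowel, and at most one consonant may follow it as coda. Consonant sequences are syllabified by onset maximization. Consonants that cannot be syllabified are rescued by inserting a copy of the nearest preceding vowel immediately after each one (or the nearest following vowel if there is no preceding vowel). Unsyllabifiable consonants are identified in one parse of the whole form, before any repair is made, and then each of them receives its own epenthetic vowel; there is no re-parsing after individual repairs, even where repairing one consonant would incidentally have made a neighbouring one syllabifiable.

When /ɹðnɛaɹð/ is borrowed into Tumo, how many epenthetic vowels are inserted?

The unsyllabifiable consonants are /ɹ/, /ð/, /ð/; each receives one epenthetic vowel.

3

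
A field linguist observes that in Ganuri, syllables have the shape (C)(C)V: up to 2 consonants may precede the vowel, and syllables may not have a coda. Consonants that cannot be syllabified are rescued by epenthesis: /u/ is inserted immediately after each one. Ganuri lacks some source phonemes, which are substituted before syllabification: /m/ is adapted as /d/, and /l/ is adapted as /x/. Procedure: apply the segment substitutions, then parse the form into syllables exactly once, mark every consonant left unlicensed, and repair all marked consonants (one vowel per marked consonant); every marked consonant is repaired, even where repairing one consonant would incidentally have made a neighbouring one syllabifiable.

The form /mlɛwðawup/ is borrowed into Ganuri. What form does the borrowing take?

Substitution: /m/ → /d/, /l/ → /x/, giving /dxɛwðawup/.
The consonants /p/ cannot be parsed into a legal (C)(C)V syllable (no codas are permitted; onsets may contain at most 2 consonants).
Each unlicensed consonant becomes the onset of a new syllable: /p/ → /pu/.

dxɛwðawupu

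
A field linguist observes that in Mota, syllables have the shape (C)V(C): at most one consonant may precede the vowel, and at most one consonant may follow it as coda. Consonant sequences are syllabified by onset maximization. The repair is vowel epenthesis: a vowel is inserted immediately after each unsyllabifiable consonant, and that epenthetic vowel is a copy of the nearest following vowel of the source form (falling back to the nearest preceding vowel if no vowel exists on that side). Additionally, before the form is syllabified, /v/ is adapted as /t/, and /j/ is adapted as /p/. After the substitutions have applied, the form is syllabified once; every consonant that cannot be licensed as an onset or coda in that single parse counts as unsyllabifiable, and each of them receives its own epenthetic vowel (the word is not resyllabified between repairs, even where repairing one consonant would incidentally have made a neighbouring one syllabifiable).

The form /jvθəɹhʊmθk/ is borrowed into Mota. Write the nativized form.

pətəθəɹhʊmθʊkʊ

Substitution: /j/ → /p/, /v/ → /t/, giving /ptθəɹhʊmθk/.
Under (C)V(C), the unsyllabifiable consonants are /p/, /t/, /θ/, /k/ (at most one coda consonant is licensed; onsets are limited to one consonant).
Each unlicensed consonant becomes the onset of a new syllable: /p/ → /pə/, /t/ → /tə/, /θ/ → /θʊ/, /k/ → /kʊ/.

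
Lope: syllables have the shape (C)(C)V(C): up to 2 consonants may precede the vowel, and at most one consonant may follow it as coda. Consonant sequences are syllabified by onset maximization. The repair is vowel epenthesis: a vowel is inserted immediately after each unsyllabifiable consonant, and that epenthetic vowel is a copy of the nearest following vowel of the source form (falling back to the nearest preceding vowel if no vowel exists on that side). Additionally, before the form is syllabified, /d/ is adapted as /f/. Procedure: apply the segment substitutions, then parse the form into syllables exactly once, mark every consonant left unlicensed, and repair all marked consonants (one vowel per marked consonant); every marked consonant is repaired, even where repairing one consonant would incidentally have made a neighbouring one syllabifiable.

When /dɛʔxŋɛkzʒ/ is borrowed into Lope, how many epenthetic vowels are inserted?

After substitution the input is /fɛʔxŋɛkzʒ/.
The unsyllabifiable consonants are /z/, /ʒ/; each receives one epenthetic vowel.

2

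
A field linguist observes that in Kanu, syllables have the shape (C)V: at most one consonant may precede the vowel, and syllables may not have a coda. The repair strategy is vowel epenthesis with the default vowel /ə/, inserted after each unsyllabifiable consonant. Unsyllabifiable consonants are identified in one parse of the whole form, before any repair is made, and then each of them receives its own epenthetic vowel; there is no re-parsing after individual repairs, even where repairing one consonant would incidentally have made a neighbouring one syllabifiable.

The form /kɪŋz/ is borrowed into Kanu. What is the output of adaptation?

kɪŋəzə

Under (C)V, the unsyllabifiable consonants are /ŋ/, /z/ (no codas are permitted; onsets are limited to one consonant).
Each unlicensed consonant becomes the onset of a new syllable: /ŋ/ → /ŋə/, /z/ → /zə/.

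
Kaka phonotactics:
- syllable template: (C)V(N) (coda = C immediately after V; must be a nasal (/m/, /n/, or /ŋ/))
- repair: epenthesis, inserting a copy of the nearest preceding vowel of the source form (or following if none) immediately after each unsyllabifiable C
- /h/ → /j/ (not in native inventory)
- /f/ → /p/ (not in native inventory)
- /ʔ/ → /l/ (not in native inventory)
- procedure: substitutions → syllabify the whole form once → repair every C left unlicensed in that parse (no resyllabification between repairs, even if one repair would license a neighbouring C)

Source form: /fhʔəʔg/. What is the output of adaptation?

Substitution: /f/ → /p/, /h/ → /j/, /ʔ/ → /l/, giving /pjləlg/.
The consonants /p/, /j/, /l/, /g/ cannot be parsed into a legal (C)V(N) syllable (only a nasal (/m/, /n/, or /ŋ/) is licensed in coda position; onsets are limited to one consonant).
Inserting the epenthetic vowel yields /p/ → /pə/, /j/ → /jə/, /l/ → /lə/, /g/ → /gə/.

pəjələləgə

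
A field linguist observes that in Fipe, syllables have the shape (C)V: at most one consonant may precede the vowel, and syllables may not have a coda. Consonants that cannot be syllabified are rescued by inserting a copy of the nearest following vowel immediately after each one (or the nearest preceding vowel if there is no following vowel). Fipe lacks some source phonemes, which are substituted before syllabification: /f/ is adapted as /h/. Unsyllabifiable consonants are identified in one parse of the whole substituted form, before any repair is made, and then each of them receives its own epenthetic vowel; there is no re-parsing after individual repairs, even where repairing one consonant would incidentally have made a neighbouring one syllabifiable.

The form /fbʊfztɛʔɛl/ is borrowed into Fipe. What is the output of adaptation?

Substitution: /f/ → /h/, giving /hbʊhztɛʔɛl/.
Under (C)V, the unsyllabifiable consonants are /h/, /h/, /z/, /l/ (no codas are permitted; onsets are limited to one consonant).
Each unlicensed consonant becomes the onset of a new syllable: /h/ → /hʊ/, /h/ → /hɛ/, /z/ → /zɛ/, /l/ → /lɛ/.

hʊbʊhɛzɛtɛʔɛlɛ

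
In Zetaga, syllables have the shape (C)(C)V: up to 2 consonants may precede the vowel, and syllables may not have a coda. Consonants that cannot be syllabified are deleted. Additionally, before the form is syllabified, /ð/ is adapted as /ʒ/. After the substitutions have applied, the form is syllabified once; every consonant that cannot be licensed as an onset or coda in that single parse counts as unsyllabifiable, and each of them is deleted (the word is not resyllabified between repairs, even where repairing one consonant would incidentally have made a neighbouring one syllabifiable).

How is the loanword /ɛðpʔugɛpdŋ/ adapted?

Substitution: /ð/ → /ʒ/, giving /ɛʒpʔugɛpdŋ/.
Syllabifying with onset maximization leaves /ʒ/, /p/, /d/, /ŋ/ stranded (no codas are permitted; onsets may contain at most 2 consonants).
Deletion applies to /ʒ/, /p/, /d/, /ŋ/.

ɛpʔugɛ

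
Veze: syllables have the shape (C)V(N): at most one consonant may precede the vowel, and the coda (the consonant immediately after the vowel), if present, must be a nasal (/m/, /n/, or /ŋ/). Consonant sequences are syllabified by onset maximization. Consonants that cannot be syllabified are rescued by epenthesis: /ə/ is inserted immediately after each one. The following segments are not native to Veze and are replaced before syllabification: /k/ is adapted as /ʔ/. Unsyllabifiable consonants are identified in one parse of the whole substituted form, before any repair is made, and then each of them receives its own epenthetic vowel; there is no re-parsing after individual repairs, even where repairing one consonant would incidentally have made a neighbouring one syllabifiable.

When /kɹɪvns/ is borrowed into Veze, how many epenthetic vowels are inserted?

After substitution the input is /ʔɹɪvns/.
The unsyllabifiable consonants are /ʔ/, /v/, /n/, /s/; each receives one epenthetic vowel.

4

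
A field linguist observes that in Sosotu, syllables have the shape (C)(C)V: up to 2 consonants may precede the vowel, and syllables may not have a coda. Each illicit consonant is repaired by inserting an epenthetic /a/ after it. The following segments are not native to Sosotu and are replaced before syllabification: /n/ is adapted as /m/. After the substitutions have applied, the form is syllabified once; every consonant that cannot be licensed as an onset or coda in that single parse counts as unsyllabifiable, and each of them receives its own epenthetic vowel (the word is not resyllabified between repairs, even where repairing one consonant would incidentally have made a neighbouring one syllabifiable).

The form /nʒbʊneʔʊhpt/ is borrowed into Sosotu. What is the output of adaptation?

maʒbʊmeʔʊhapata

Substitution: /n/ → /m/, giving /mʒbʊmeʔʊhpt/.
The consonants /m/, /h/, /p/, /t/ cannot be parsed into a legal (C)(C)V syllable (no codas are permitted; onsets may contain at most 2 consonants).
Epenthesis after each stranded consonant: /m/ → /ma/, /h/ → /ha/, /p/ → /pa/, /t/ → /ta/.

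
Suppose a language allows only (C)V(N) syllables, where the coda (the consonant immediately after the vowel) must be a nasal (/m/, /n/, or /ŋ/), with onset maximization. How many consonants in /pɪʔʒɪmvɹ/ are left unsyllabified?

3

Under (C)V(N), the unsyllabifiable consonants are /ʔ/, /v/, /ɹ/ (only a nasal (/m/, /n/, or /ŋ/) is licensed in coda position; onsets are limited to one consonant).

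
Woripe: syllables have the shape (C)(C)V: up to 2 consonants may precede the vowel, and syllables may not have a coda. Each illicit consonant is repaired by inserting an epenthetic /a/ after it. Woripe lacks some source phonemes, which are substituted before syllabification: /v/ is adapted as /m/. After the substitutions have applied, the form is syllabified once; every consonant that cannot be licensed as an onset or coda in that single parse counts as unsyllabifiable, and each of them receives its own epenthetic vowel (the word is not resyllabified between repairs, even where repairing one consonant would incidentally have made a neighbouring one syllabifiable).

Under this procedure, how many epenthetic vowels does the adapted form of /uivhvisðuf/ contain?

After substitution the input is /uimhmisðuf/.
The unsyllabifiable consonants are /m/, /f/; each receives one epenthetic vowel.

2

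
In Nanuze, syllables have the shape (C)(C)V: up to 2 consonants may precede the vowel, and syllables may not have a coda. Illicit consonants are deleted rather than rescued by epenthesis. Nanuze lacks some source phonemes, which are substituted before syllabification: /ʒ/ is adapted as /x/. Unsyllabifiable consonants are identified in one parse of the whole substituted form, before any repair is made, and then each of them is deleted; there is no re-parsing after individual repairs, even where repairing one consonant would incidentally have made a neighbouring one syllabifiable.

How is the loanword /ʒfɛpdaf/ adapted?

Substitution: /ʒ/ → /x/, giving /xfɛpdaf/.
The consonants /f/ cannot be parsed into a legal (C)(C)V syllable (no codas are permitted; onsets may contain at most 2 consonants).
Deletion applies to /f/.

xfɛpda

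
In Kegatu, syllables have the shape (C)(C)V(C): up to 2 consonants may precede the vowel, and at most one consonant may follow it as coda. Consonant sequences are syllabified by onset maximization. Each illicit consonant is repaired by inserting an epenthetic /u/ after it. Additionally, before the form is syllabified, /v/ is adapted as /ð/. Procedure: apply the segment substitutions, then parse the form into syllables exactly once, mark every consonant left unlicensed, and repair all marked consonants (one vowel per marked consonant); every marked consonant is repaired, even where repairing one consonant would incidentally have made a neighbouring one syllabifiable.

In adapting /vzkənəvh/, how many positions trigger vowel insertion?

2

After substitution the input is /ðzkənəðh/.
The unsyllabifiable consonants are /ð/, /h/; each receives one epenthetic vowel.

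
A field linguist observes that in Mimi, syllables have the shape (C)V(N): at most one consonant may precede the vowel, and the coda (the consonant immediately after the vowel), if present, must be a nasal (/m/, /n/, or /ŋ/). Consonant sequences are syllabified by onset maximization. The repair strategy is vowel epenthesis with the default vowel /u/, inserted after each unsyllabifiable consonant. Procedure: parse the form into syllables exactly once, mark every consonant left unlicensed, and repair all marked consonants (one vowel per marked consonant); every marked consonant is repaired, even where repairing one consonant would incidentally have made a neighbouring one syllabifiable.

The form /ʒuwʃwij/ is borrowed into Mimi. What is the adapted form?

Under (C)V(N), the unsyllabifiable consonants are /w/, /ʃ/, /j/ (only a nasal (/m/, /n/, or /ŋ/) is licensed in coda position; onsets are limited to one consonant).
Inserting the epenthetic vowel yields /w/ → /wu/, /ʃ/ → /ʃu/, /j/ → /ju/.

ʒuwuʃuwiju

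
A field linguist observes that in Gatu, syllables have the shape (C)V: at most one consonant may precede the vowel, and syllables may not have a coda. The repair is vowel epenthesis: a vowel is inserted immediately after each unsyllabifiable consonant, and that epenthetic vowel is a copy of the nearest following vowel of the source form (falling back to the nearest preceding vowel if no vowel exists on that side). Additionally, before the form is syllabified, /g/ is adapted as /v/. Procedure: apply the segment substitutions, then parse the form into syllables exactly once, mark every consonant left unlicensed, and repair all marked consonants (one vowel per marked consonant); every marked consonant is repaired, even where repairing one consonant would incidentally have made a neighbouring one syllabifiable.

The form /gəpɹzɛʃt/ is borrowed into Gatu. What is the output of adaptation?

vəpɛɹɛzɛʃɛtɛ

Substitution: /g/ → /v/, giving /vəpɹzɛʃt/.
Under (C)V, the unsyllabifiable consonants are /p/, /ɹ/, /ʃ/, /t/ (no codas are permitted; onsets are limited to one consonant).
Epenthesis after each stranded consonant: /p/ → /pɛ/, /ɹ/ → /ɹɛ/, /ʃ/ → /ʃɛ/, /t/ → /tɛ/.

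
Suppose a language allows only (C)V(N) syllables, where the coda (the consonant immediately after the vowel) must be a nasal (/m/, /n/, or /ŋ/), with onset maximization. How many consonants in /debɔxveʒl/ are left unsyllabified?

3

Syllabifying with onset maximization leaves /x/, /ʒ/, /l/ stranded (only a nasal (/m/, /n/, or /ŋ/) is licensed in coda position; onsets are limited to one consonant).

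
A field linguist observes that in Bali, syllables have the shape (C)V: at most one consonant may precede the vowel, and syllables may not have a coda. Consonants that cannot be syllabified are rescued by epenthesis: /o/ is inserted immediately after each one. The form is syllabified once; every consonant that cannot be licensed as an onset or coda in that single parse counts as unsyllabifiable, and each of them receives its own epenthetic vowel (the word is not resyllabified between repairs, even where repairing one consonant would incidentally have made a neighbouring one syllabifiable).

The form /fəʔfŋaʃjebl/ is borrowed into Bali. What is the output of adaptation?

The consonants /ʔ/, /f/, /ʃ/, /b/, /l/ cannot be parsed into a legal (C)V syllable (no codas are permitted; onsets are limited to one consonant).
Each unlicensed consonant becomes the onset of a new syllable: /ʔ/ → /ʔo/, /f/ → /fo/, /ʃ/ → /ʃo/, /b/ → /bo/, /l/ → /lo/.

fəʔofoŋaʃojebolo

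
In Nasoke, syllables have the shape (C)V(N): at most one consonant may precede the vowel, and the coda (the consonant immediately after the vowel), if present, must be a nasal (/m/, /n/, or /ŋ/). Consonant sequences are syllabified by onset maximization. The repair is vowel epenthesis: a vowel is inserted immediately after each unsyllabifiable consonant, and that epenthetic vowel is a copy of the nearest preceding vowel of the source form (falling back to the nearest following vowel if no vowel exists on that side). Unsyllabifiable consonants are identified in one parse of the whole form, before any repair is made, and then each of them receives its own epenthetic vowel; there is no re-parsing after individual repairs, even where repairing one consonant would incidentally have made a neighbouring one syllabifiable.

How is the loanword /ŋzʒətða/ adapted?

Under (C)V(N), the unsyllabifiable consonants are /ŋ/, /z/, /t/ (only a nasal (/m/, /n/, or /ŋ/) is licensed in coda position; onsets are limited to one consonant).
Each unlicensed consonant becomes the onset of a new syllable: /ŋ/ → /ŋə/, /z/ → /zə/, /t/ → /tə/.

ŋəzəʒətəða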